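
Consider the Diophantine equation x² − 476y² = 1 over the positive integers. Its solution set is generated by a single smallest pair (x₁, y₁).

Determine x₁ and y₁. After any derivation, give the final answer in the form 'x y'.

[21; 1,4,2,10,2,4,1,42] for √476; ℓ=8 ⇒ convergent index 7
step 0: (21, 1)  from 21·(1,0) + (0,1)
…
step 2: (109, 5)  from 4·(22,1) + (21,1)
step 3: (240, 11)  from 2·(109,5) + (22,1)
…
step 6: (23541, 1079)  from 4·(5258,241) + (2509,115)
step 7: (28799, 1320)  from 1·(23541,1079) + (5258,241)
(x₁, y₁) = (28799, 1320);  28799² − 476·1320² = 1 ✓

28799 1320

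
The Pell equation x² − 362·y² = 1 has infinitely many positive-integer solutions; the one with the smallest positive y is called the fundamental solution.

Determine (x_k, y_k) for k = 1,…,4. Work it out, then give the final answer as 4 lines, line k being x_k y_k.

d=362: √d = [19; 38] (ℓ=1, odd), read p_1/q_1
k=0  a_k=19  p_k/q_k = 19/1
k=1  a_k=38  p_k/q_k = 723/38
(x₁, y₁) = (723, 38);  723² − 362·38² = 1 ✓
n=2: (723,38)∘(723,38) = (723·723+362·38·38, 723·38+38·723) = (1045457,54948)
n=3: (1045457,54948)∘(723,38) = (723·1045457+362·38·54948, 723·54948+38·1045457) = (1511730099,79454770)
n=4: (1511730099,79454770)∘(723,38) = (723·1511730099+362·38·79454770, 723·79454770+38·1511730099) = (2185960677697,114891542472)

723 38
1045457 54948
1511730099 79454770
2185960677697 114891542472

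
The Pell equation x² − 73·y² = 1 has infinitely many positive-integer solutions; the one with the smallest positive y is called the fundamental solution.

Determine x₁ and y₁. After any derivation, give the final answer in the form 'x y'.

2281249 267000

√73 → a₀=8, period (1,1,5,5,1,1,16); ℓ=7 odd so k=13
i=0: a=8 ⇒ p=8, q=1
…
i=2: a=1 ⇒ p=17, q=2
…
i=12: a=1 ⇒ p=1241008, q=145249
i=13: a=1 ⇒ p=2281249, q=267000
→ (2281249, 267000).  Check: 2281249²=5204097000001, 73·267000²=5204097000000, difference 1.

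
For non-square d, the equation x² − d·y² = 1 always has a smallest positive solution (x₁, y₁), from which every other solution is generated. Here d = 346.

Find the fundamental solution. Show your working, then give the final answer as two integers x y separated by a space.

17299 930

√346 = [18; 1,1,1,1,36, …], period ℓ=5 (odd) → k=9
i=0: a=18 ⇒ p=18, q=1
…
i=2: a=1 ⇒ p=37, q=2
…
i=6: a=1 ⇒ p=3497, q=188
i=7: a=1 ⇒ p=6901, q=371
i=8: a=1 ⇒ p=10398, q=559
i=9: a=1 ⇒ p=17299, q=930
fundamental: x₁=17299, y₁=930  (since 299255401 − 346·864900 = 1)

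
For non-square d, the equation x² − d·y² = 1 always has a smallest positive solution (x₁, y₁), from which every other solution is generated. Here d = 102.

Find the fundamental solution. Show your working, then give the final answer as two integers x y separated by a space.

√102 → a₀=10, period (10,20); ℓ=2 even so k=1
k=0  a_k=10  p_k/q_k = 10/1
k=1  a_k=10  p_k/q_k = 101/10
→ (101, 10).  Check: 101²=10201, 102·10²=10200, difference 1.

101 10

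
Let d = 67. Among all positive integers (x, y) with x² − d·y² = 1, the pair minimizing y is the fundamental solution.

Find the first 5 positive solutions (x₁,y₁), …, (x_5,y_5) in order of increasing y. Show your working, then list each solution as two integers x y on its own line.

48842 5967
4771081927 582880428
466058366908226 56938091722785
45526445508292066657 5561940551265649512
4447205302565943872414162 543312600752895615207423

[8; 5,2,1,1,7,1,1,2,5,16] for √67; ℓ=10 ⇒ convergent index 9
k=0  a_k=8  p_k/q_k = 8/1
…
k=8  a_k=2  p_k/q_k = 9053/1106
k=9  a_k=5  p_k/q_k = 48842/5967
→ (48842, 5967).  Check: 48842²=2385540964, 67·5967²=2385540963, difference 1.
k=2:  x_2 = 48842·48842+67·5967·5967 = 4771081927,  y_2 = 48842·5967+5967·48842 = 582880428
k=3:  x_3 = 48842·4771081927+67·5967·582880428 = 466058366908226,  y_3 = 48842·582880428+5967·4771081927 = 56938091722785
k=4:  x_4 = 48842·466058366908226+67·5967·56938091722785 = 45526445508292066657,  y_4 = 48842·56938091722785+5967·466058366908226 = 5561940551265649512
k=5:  x_5 = 48842·45526445508292066657+67·5967·5561940551265649512 = 4447205302565943872414162,  y_5 = 48842·5561940551265649512+5967·45526445508292066657 = 543312600752895615207423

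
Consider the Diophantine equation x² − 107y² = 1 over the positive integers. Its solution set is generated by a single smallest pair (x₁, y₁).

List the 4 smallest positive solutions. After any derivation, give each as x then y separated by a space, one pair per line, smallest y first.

962 93
1850887 178932
3561105626 344265075
6851565373537 662365825368

d=107: √d = [10; 2,1,9,1,2,20] (ℓ=6, even), read p_5/q_5
k=0  a_k=10  p_k/q_k = 10/1
…
k=2  a_k=1  p_k/q_k = 31/3
k=3  a_k=9  p_k/q_k = 300/29
k=4  a_k=1  p_k/q_k = 331/32
k=5  a_k=2  p_k/q_k = 962/93
→ (962, 93).  Check: 962²=925444, 107·93²=925443, difference 1.
(x_2, y_2) = (962·962 + 107·93·93, 962·93 + 93·962) = (1850887, 178932)
(x_3, y_3) = (962·1850887 + 107·93·178932, 962·178932 + 93·1850887) = (3561105626, 344265075)
(x_4, y_4) = (962·3561105626 + 107·93·344265075, 962·344265075 + 93·3561105626) = (6851565373537, 662365825368)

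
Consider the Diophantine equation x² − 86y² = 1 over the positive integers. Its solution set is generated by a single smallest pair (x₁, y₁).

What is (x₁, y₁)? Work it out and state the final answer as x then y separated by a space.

10405 1122

d=86: √d = [9; 3,1,1,1,8,1,1,1,3,18] (ℓ=10, even), read p_9/q_9
i=0: a=9 ⇒ p=9, q=1
i=1: a=3 ⇒ p=28, q=3
i=2: a=1 ⇒ p=37, q=4
i=3: a=1 ⇒ p=65, q=7
…
i=5: a=8 ⇒ p=881, q=95
i=6: a=1 ⇒ p=983, q=106
…
i=8: a=1 ⇒ p=2847, q=307
i=9: a=3 ⇒ p=10405, q=1122
(x₁, y₁) = (10405, 1122);  10405² − 86·1122² = 1 ✓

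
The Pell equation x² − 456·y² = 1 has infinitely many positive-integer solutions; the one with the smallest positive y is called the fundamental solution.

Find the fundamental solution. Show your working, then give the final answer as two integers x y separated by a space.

1025 48

√456 = [21; 2,1,4,1,2,42, …], period ℓ=6 (even) → k=5
i=0: a=21 ⇒ p=21, q=1
i=1: a=2 ⇒ p=43, q=2
…
i=4: a=1 ⇒ p=363, q=17
i=5: a=2 ⇒ p=1025, q=48
fundamental: x₁=1025, y₁=48  (since 1050625 − 456·2304 = 1)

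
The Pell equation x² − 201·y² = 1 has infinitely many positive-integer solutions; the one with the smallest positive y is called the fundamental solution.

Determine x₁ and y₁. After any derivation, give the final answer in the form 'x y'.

√201 → a₀=14, period (5,1,1,1,2,…,1,5,28); ℓ=14 even so k=13
k=0  a_k=14  p_k/q_k = 14/1
…
k=3  a_k=1  p_k/q_k = 156/11
k=4  a_k=1  p_k/q_k = 241/17
…
k=7  a_k=8  p_k/q_k = 7670/541
…
k=9  a_k=2  p_k/q_k = 24768/1747
…
k=12  a_k=1  p_k/q_k = 91402/6447
k=13  a_k=5  p_k/q_k = 515095/36332
fundamental: x₁=515095, y₁=36332  (since 265322859025 − 201·1320014224 = 1)

515095 36332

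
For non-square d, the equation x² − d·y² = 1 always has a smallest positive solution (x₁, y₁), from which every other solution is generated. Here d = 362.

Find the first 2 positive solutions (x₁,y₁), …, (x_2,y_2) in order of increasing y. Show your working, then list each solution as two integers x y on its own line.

723 38
1045457 54948

[19; 38] for √362; ℓ=1 ⇒ convergent index 1
k=0  a_k=19  p_k/q_k = 19/1
k=1  a_k=38  p_k/q_k = 723/38
→ (723, 38).  Check: 723²=522729, 362·38²=522728, difference 1.
k=2:  x_2 = 723·723+362·38·38 = 1045457,  y_2 = 723·38+38·723 = 54948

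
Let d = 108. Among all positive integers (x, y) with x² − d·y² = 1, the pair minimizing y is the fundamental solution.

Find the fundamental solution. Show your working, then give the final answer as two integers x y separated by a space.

√108 = [10; 2,1,1,4,1,1,2,20, …], period ℓ=8 (even) → k=7
a_0=10:  p_0=10·1+0=10,  q_0=10·0+1=1
…
a_3=1:  p_3=1·31+21=52,  q_3=1·3+2=5
a_4=4:  p_4=4·52+31=239,  q_4=4·5+3=23
…
a_6=1:  p_6=1·291+239=530,  q_6=1·28+23=51
a_7=2:  p_7=2·530+291=1351,  q_7=2·51+28=130
→ (1351, 130).  Check: 1351²=1825201, 108·130²=1825200, difference 1.

1351 130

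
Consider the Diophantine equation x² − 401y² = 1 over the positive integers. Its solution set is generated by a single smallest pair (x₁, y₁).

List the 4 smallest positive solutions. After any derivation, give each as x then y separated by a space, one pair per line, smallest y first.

801 40
1283201 64080
2055687201 102656120
3293209612801 164455040160

√401 → a₀=20, period (40); ℓ=1 odd so k=1
step 0: (20, 1)  from 20·(1,0) + (0,1)
step 1: (801, 40)  from 40·(20,1) + (1,0)
fundamental: x₁=801, y₁=40  (since 641601 − 401·1600 = 1)
(801+40√401)^2 = 1283201 + 64080√401
(801+40√401)^3 = 2055687201 + 102656120√401
(801+40√401)^4 = 3293209612801 + 164455040160√401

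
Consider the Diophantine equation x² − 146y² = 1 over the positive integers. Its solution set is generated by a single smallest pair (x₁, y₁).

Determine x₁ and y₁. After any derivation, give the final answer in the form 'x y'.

[12; 12,24] for √146; ℓ=2 ⇒ convergent index 1
a_0=12:  p_0=12·1+0=12,  q_0=12·0+1=1
a_1=12:  p_1=12·12+1=145,  q_1=12·1+0=12
fundamental: x₁=145, y₁=12  (since 21025 − 146·144 = 1)

145 12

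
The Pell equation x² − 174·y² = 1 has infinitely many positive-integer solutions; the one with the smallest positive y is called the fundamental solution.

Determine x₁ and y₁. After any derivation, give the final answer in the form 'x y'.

1451 110

d=174: √d = [13; 5,4,5,26] (ℓ=4, even), read p_3/q_3
i=0: a=13 ⇒ p=13, q=1
…
i=2: a=4 ⇒ p=277, q=21
i=3: a=5 ⇒ p=1451, q=110
fundamental: x₁=1451, y₁=110  (since 2105401 − 174·12100 = 1)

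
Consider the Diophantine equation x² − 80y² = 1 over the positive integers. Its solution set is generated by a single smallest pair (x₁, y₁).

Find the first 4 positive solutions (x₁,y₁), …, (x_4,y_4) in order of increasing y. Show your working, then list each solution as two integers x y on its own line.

d=80: √d = [8; 1,16] (ℓ=2, even), read p_1/q_1
i=0: a=8 ⇒ p=8, q=1
i=1: a=1 ⇒ p=9, q=1
(x₁, y₁) = (9, 1);  9² − 80·1² = 1 ✓
k=2:  x_2 = 9·9+80·1·1 = 161,  y_2 = 9·1+1·9 = 18
k=3:  x_3 = 9·161+80·1·18 = 2889,  y_3 = 9·18+1·161 = 323
k=4:  x_4 = 9·2889+80·1·323 = 51841,  y_4 = 9·323+1·2889 = 5796

9 1
161 18
2889 323
51841 5796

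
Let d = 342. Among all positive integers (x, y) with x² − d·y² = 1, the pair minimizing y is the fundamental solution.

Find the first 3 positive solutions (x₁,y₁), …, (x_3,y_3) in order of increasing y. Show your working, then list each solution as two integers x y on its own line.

√342 = [18; 2,36, …], period ℓ=2 (even) → k=1
k=0  a_k=18  p_k/q_k = 18/1
k=1  a_k=2  p_k/q_k = 37/2
fundamental: x₁=37, y₁=2  (since 1369 − 342·4 = 1)
(37+2√342)^2 = 2737 + 148√342
(37+2√342)^3 = 202501 + 10950√342

37 2
2737 148
202501 10950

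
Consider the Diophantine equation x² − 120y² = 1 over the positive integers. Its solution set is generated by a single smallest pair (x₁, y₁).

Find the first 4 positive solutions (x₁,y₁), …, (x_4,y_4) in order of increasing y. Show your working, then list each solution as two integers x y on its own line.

11 1
241 22
5291 483
116161 10604

√120 → a₀=10, period (1,20); ℓ=2 even so k=1
a_0=10:  p_0=10·1+0=10,  q_0=10·0+1=1
a_1=1:  p_1=1·10+1=11,  q_1=1·1+0=1
→ (11, 1).  Check: 11²=121, 120·1²=120, difference 1.
k=2:  x_2 = 11·11+120·1·1 = 241,  y_2 = 11·1+1·11 = 22
k=3:  x_3 = 11·241+120·1·22 = 5291,  y_3 = 11·22+1·241 = 483
k=4:  x_4 = 11·5291+120·1·483 = 116161,  y_4 = 11·483+1·5291 = 10604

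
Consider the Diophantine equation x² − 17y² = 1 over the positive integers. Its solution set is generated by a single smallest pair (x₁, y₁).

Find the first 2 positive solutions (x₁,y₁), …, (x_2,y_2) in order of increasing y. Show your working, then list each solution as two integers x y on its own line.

√17 = [4; 8, …], period ℓ=1 (odd) → k=1
step 0: (4, 1)  from 4·(1,0) + (0,1)
step 1: (33, 8)  from 8·(4,1) + (1,0)
→ (33, 8).  Check: 33²=1089, 17·8²=1088, difference 1.
(33+8√17)^2 = 2177 + 528√17

33 8
2177 528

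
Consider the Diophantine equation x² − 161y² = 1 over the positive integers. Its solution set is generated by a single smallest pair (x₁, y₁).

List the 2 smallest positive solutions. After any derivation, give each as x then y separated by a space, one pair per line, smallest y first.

11775 928
277301249 21854400

√161 → a₀=12, period (1,2,4,1,2,1,4,2,1,24); ℓ=10 even so k=9
a_0=12:  p_0=12·1+0=12,  q_0=12·0+1=1
a_1=1:  p_1=1·12+1=13,  q_1=1·1+0=1
…
a_3=4:  p_3=4·38+13=165,  q_3=4·3+1=13
a_4=1:  p_4=1·165+38=203,  q_4=1·13+3=16
a_5=2:  p_5=2·203+165=571,  q_5=2·16+13=45
…
a_8=2:  p_8=2·3667+774=8108,  q_8=2·289+61=639
a_9=1:  p_9=1·8108+3667=11775,  q_9=1·639+289=928
→ (11775, 928).  Check: 11775²=138650625, 161·928²=138650624, difference 1.
k=2:  x_2 = 11775·11775+161·928·928 = 277301249,  y_2 = 11775·928+928·11775 = 21854400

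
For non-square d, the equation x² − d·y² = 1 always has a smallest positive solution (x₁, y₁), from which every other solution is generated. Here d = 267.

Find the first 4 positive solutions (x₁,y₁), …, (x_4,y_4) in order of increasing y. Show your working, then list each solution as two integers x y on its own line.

√267 = [16; 2,1,15,1,2,32, …], period ℓ=6 (even) → k=5
a_0=16:  p_0=16·1+0=16,  q_0=16·0+1=1
a_1=2:  p_1=2·16+1=33,  q_1=2·1+0=2
a_2=1:  p_2=1·33+16=49,  q_2=1·2+1=3
a_3=15:  p_3=15·49+33=768,  q_3=15·3+2=47
a_4=1:  p_4=1·768+49=817,  q_4=1·47+3=50
a_5=2:  p_5=2·817+768=2402,  q_5=2·50+47=147
fundamental: x₁=2402, y₁=147  (since 5769604 − 267·21609 = 1)
k=2:  x_2 = 2402·2402+267·147·147 = 11539207,  y_2 = 2402·147+147·2402 = 706188
k=3:  x_3 = 2402·11539207+267·147·706188 = 55434348026,  y_3 = 2402·706188+147·11539207 = 3392527005
k=4:  x_4 = 2402·55434348026+267·147·3392527005 = 266306596377697,  y_4 = 2402·3392527005+147·55434348026 = 16297699025832

2402 147
11539207 706188
55434348026 3392527005
266306596377697 16297699025832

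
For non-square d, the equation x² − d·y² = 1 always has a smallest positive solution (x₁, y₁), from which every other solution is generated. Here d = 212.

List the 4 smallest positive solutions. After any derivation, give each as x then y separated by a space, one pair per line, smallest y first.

66249 4550
8777860001 602865900
1163048894346249 79878526013650
154101652394311440001 10583744939153731800

[14; 1,1,3,1,1,…,1,1,28] for √212; ℓ=14 ⇒ convergent index 13
i=0: a=14 ⇒ p=14, q=1
i=1: a=1 ⇒ p=15, q=1
i=2: a=1 ⇒ p=29, q=2
…
i=4: a=1 ⇒ p=131, q=9
i=5: a=1 ⇒ p=233, q=16
…
i=7: a=6 ⇒ p=2417, q=166
…
i=12: a=1 ⇒ p=37114, q=2549
i=13: a=1 ⇒ p=66249, q=4550
(x₁, y₁) = (66249, 4550);  66249² − 212·4550² = 1 ✓
(66249+4550√212)^2 = 8777860001 + 602865900√212
(66249+4550√212)^3 = 1163048894346249 + 79878526013650√212
(66249+4550√212)^4 = 154101652394311440001 + 10583744939153731800√212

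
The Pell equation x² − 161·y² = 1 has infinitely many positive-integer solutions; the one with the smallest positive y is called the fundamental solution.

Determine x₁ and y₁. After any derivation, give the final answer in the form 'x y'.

√161 = [12; 1,2,4,1,2,1,4,2,1,24, …], period ℓ=10 (even) → k=9
step 0: (12, 1)  from 12·(1,0) + (0,1)
…
step 4: (203, 16)  from 1·(165,13) + (38,3)
step 5: (571, 45)  from 2·(203,16) + (165,13)
step 6: (774, 61)  from 1·(571,45) + (203,16)
step 7: (3667, 289)  from 4·(774,61) + (571,45)
step 8: (8108, 639)  from 2·(3667,289) + (774,61)
step 9: (11775, 928)  from 1·(8108,639) + (3667,289)
→ (11775, 928).  Check: 11775²=138650625, 161·928²=138650624, difference 1.

11775 928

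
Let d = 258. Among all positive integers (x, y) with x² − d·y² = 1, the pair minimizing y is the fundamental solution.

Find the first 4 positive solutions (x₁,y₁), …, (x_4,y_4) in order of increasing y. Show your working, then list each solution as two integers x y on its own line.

d=258: √d = [16; 16,32] (ℓ=2, even), read p_1/q_1
step 0: (16, 1)  from 16·(1,0) + (0,1)
step 1: (257, 16)  from 16·(16,1) + (1,0)
→ (257, 16).  Check: 257²=66049, 258·16²=66048, difference 1.
n=2: (257,16)∘(257,16) = (257·257+258·16·16, 257·16+16·257) = (132097,8224)
n=3: (132097,8224)∘(257,16) = (257·132097+258·16·8224, 257·8224+16·132097) = (67897601,4227120)
n=4: (67897601,4227120)∘(257,16) = (257·67897601+258·16·4227120, 257·4227120+16·67897601) = (34899234817,2172731456)

257 16
132097 8224
67897601 4227120
34899234817 2172731456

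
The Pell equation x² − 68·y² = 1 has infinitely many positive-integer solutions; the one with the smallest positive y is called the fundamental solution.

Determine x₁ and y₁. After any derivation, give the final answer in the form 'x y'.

33 4

√68 = [8; 4,16, …], period ℓ=2 (even) → k=1
i=0: a=8 ⇒ p=8, q=1
i=1: a=4 ⇒ p=33, q=4
(x₁, y₁) = (33, 4);  33² − 68·4² = 1 ✓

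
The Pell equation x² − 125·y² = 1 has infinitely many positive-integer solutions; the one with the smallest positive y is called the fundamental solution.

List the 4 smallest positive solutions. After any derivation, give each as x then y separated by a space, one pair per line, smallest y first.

930249 83204
1730726404001 154800875592
3220013013190122249 288006719437081612
5990827771012465337616001 535835925499096664087184

[11; 5,1,1,5,22] for √125; ℓ=5 ⇒ convergent index 9
step 0: (11, 1)  from 11·(1,0) + (0,1)
…
step 7: (91444, 8179)  from 1·(76317,6826) + (15127,1353)
step 8: (167761, 15005)  from 1·(91444,8179) + (76317,6826)
step 9: (930249, 83204)  from 5·(167761,15005) + (91444,8179)
fundamental: x₁=930249, y₁=83204  (since 865363202001 − 125·6922905616 = 1)
(x_2, y_2) = (930249·930249 + 125·83204·83204, 930249·83204 + 83204·930249) = (1730726404001, 154800875592)
(x_3, y_3) = (930249·1730726404001 + 125·83204·154800875592, 930249·154800875592 + 83204·1730726404001) = (3220013013190122249, 288006719437081612)
(x_4, y_4) = (930249·3220013013190122249 + 125·83204·288006719437081612, 930249·288006719437081612 + 83204·3220013013190122249) = (5990827771012465337616001, 535835925499096664087184)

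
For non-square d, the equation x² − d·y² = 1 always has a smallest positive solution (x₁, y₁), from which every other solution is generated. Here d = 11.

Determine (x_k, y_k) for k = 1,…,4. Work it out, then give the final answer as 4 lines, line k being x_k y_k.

10 3
199 60
3970 1197
79201 23880

√11 → a₀=3, period (3,6); ℓ=2 even so k=1
step 0: (3, 1)  from 3·(1,0) + (0,1)
step 1: (10, 3)  from 3·(3,1) + (1,0)
(x₁, y₁) = (10, 3);  10² − 11·3² = 1 ✓
n=2: (10,3)∘(10,3) = (10·10+11·3·3, 10·3+3·10) = (199,60)
n=3: (199,60)∘(10,3) = (10·199+11·3·60, 10·60+3·199) = (3970,1197)
n=4: (3970,1197)∘(10,3) = (10·3970+11·3·1197, 10·1197+3·3970) = (79201,23880)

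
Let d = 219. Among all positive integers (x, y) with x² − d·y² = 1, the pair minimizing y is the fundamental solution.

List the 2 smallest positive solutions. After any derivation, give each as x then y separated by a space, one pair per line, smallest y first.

74 5
10951 740

√219 = [14; 1,3,1,28, …], period ℓ=4 (even) → k=3
i=0: a=14 ⇒ p=14, q=1
i=1: a=1 ⇒ p=15, q=1
i=2: a=3 ⇒ p=59, q=4
i=3: a=1 ⇒ p=74, q=5
(x₁, y₁) = (74, 5);  74² − 219·5² = 1 ✓
(x_2, y_2) = (74·74 + 219·5·5, 74·5 + 5·74) = (10951, 740)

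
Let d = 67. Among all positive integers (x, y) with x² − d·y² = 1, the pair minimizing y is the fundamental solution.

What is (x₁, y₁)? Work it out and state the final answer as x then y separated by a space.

48842 5967

√67 = [8; 5,2,1,1,7,1,1,2,5,16, …], period ℓ=10 (even) → k=9
step 0: (8, 1)  from 8·(1,0) + (0,1)
…
step 2: (90, 11)  from 2·(41,5) + (8,1)
step 3: (131, 16)  from 1·(90,11) + (41,5)
step 4: (221, 27)  from 1·(131,16) + (90,11)
step 5: (1678, 205)  from 7·(221,27) + (131,16)
…
step 8: (9053, 1106)  from 2·(3577,437) + (1899,232)
step 9: (48842, 5967)  from 5·(9053,1106) + (3577,437)
(x₁, y₁) = (48842, 5967);  48842² − 67·5967² = 1 ✓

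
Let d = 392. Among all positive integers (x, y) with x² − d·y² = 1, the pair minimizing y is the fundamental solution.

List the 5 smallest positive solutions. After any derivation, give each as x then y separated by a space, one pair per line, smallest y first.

99 5
19601 990
3880899 196015
768398401 38809980
152139002499 7684180025

√392 = [19; 1,3,1,38, …], period ℓ=4 (even) → k=3
step 0: (19, 1)  from 19·(1,0) + (0,1)
step 1: (20, 1)  from 1·(19,1) + (1,0)
step 2: (79, 4)  from 3·(20,1) + (19,1)
step 3: (99, 5)  from 1·(79,4) + (20,1)
→ (99, 5).  Check: 99²=9801, 392·5²=9800, difference 1.
(99+5√392)^2 = 19601 + 990√392
(99+5√392)^3 = 3880899 + 196015√392
(99+5√392)^4 = 768398401 + 38809980√392
(99+5√392)^5 = 152139002499 + 7684180025√392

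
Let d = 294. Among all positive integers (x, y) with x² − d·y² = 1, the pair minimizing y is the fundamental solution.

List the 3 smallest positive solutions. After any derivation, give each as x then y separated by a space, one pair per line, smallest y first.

[17; 6,1,4,1,6,34] for √294; ℓ=6 ⇒ convergent index 5
step 0: (17, 1)  from 17·(1,0) + (0,1)
step 1: (103, 6)  from 6·(17,1) + (1,0)
…
step 3: (583, 34)  from 4·(120,7) + (103,6)
step 4: (703, 41)  from 1·(583,34) + (120,7)
step 5: (4801, 280)  from 6·(703,41) + (583,34)
→ (4801, 280).  Check: 4801²=23049601, 294·280²=23049600, difference 1.
k=2:  x_2 = 4801·4801+294·280·280 = 46099201,  y_2 = 4801·280+280·4801 = 2688560
k=3:  x_3 = 4801·46099201+294·280·2688560 = 442644523201,  y_3 = 4801·2688560+280·46099201 = 25815552840

4801 280
46099201 2688560
442644523201 25815552840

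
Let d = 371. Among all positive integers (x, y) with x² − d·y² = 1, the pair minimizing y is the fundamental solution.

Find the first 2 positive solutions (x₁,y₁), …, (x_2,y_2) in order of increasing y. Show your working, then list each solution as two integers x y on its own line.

1695 88
5746049 298320

√371 → a₀=19, period (3,1,4,1,3,38); ℓ=6 even so k=5
a_0=19:  p_0=19·1+0=19,  q_0=19·0+1=1
…
a_2=1:  p_2=1·58+19=77,  q_2=1·3+1=4
…
a_4=1:  p_4=1·366+77=443,  q_4=1·19+4=23
a_5=3:  p_5=3·443+366=1695,  q_5=3·23+19=88
fundamental: x₁=1695, y₁=88  (since 2873025 − 371·7744 = 1)
(1695+88√371)^2 = 5746049 + 298320√371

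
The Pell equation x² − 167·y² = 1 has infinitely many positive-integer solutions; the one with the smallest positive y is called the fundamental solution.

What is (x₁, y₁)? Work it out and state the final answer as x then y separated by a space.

[12; 1,11,1,24] for √167; ℓ=4 ⇒ convergent index 3
i=0: a=12 ⇒ p=12, q=1
i=1: a=1 ⇒ p=13, q=1
i=2: a=11 ⇒ p=155, q=12
i=3: a=1 ⇒ p=168, q=13
(x₁, y₁) = (168, 13);  168² − 167·13² = 1 ✓

168 13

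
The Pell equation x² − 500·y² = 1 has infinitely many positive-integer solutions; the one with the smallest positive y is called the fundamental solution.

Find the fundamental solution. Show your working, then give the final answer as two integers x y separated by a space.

930249 41602

√500 → a₀=22, period (2,1,3,2,1,…,1,2,44); ℓ=14 even so k=13
i=0: a=22 ⇒ p=22, q=1
…
i=3: a=3 ⇒ p=246, q=11
…
i=5: a=1 ⇒ p=805, q=36
…
i=7: a=10 ⇒ p=14445, q=646
i=8: a=1 ⇒ p=15809, q=707
…
i=12: a=1 ⇒ p=335522, q=15005
i=13: a=2 ⇒ p=930249, q=41602
→ (930249, 41602).  Check: 930249²=865363202001, 500·41602²=865363202000, difference 1.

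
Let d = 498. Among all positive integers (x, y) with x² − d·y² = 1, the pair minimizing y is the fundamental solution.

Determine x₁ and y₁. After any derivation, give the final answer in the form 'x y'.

[22; 3,6,22,6,3,44] for √498; ℓ=6 ⇒ convergent index 5
k=0  a_k=22  p_k/q_k = 22/1
…
k=2  a_k=6  p_k/q_k = 424/19
k=3  a_k=22  p_k/q_k = 9395/421
k=4  a_k=6  p_k/q_k = 56794/2545
k=5  a_k=3  p_k/q_k = 179777/8056
fundamental: x₁=179777, y₁=8056  (since 32319769729 − 498·64899136 = 1)

179777 8056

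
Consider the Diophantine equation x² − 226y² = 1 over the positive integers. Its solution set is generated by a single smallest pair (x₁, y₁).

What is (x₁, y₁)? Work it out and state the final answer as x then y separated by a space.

451 30

d=226: √d = [15; 30] (ℓ=1, odd), read p_1/q_1
i=0: a=15 ⇒ p=15, q=1
i=1: a=30 ⇒ p=451, q=30
(x₁, y₁) = (451, 30);  451² − 226·30² = 1 ✓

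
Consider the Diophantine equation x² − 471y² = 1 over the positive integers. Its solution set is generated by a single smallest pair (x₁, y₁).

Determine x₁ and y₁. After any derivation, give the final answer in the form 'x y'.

d=471: √d = [21; 1,2,2,1,3,…,2,1,42] (ℓ=14, even), read p_13/q_13
a_0=21:  p_0=21·1+0=21,  q_0=21·0+1=1
a_1=1:  p_1=1·21+1=22,  q_1=1·1+0=1
…
a_4=1:  p_4=1·152+65=217,  q_4=1·7+3=10
…
a_6=4:  p_6=4·803+217=3429,  q_6=4·37+10=158
a_7=14:  p_7=14·3429+803=48809,  q_7=14·158+37=2249
a_8=4:  p_8=4·48809+3429=198665,  q_8=4·2249+158=9154
…
a_11=2:  p_11=2·843469+644804=2331742,  q_11=2·38865+29711=107441
a_12=2:  p_12=2·2331742+843469=5506953,  q_12=2·107441+38865=253747
a_13=1:  p_13=1·5506953+2331742=7838695,  q_13=1·253747+107441=361188
(x₁, y₁) = (7838695, 361188);  7838695² − 471·361188² = 1 ✓

7838695 361188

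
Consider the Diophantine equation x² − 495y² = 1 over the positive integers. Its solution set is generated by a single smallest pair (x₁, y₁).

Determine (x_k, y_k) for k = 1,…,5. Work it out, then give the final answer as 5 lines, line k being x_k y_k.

√495 → a₀=22, period (4,44); ℓ=2 even so k=1
a_0=22:  p_0=22·1+0=22,  q_0=22·0+1=1
a_1=4:  p_1=4·22+1=89,  q_1=4·1+0=4
→ (89, 4).  Check: 89²=7921, 495·4²=7920, difference 1.
(x_2, y_2) = (89·89 + 495·4·4, 89·4 + 4·89) = (15841, 712)
(x_3, y_3) = (89·15841 + 495·4·712, 89·712 + 4·15841) = (2819609, 126732)
(x_4, y_4) = (89·2819609 + 495·4·126732, 89·126732 + 4·2819609) = (501874561, 22557584)
(x_5, y_5) = (89·501874561 + 495·4·22557584, 89·22557584 + 4·501874561) = (89330852249, 4015123220)

89 4
15841 712
2819609 126732
501874561 22557584
89330852249 4015123220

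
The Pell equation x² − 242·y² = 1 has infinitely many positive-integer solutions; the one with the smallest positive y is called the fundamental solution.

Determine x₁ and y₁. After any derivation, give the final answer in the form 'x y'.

19601 1260

[15; 1,1,3,1,14,1,3,1,1,30] for √242; ℓ=10 ⇒ convergent index 9
step 0: (15, 1)  from 15·(1,0) + (0,1)
step 1: (16, 1)  from 1·(15,1) + (1,0)
step 2: (31, 2)  from 1·(16,1) + (15,1)
…
step 4: (140, 9)  from 1·(109,7) + (31,2)
…
step 6: (2209, 142)  from 1·(2069,133) + (140,9)
step 7: (8696, 559)  from 3·(2209,142) + (2069,133)
step 8: (10905, 701)  from 1·(8696,559) + (2209,142)
step 9: (19601, 1260)  from 1·(10905,701) + (8696,559)
→ (19601, 1260).  Check: 19601²=384199201, 242·1260²=384199200, difference 1.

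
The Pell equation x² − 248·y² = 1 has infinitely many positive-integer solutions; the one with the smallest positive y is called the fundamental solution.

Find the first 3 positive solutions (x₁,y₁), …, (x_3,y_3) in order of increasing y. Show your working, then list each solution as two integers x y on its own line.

[15; 1,2,1,30] for √248; ℓ=4 ⇒ convergent index 3
i=0: a=15 ⇒ p=15, q=1
…
i=2: a=2 ⇒ p=47, q=3
i=3: a=1 ⇒ p=63, q=4
→ (63, 4).  Check: 63²=3969, 248·4²=3968, difference 1.
(x_2, y_2) = (63·63 + 248·4·4, 63·4 + 4·63) = (7937, 504)
(x_3, y_3) = (63·7937 + 248·4·504, 63·504 + 4·7937) = (999999, 63500)

63 4
7937 504
999999 63500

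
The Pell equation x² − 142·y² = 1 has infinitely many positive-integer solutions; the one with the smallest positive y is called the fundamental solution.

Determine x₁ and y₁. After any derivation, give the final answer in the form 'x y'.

d=142: √d = [11; 1,10,1,22] (ℓ=4, even), read p_3/q_3
a_0=11:  p_0=11·1+0=11,  q_0=11·0+1=1
…
a_2=10:  p_2=10·12+11=131,  q_2=10·1+1=11
a_3=1:  p_3=1·131+12=143,  q_3=1·11+1=12
fundamental: x₁=143, y₁=12  (since 20449 − 142·144 = 1)

143 12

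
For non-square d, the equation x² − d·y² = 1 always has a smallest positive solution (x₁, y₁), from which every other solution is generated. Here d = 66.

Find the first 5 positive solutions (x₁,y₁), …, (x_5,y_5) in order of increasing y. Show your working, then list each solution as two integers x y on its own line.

65 8
8449 1040
1098305 135192
142771201 17573920
18559157825 2284474408

d=66: √d = [8; 8,16] (ℓ=2, even), read p_1/q_1
a_0=8:  p_0=8·1+0=8,  q_0=8·0+1=1
a_1=8:  p_1=8·8+1=65,  q_1=8·1+0=8
→ (65, 8).  Check: 65²=4225, 66·8²=4224, difference 1.
(65+8√66)^2 = 8449 + 1040√66
(65+8√66)^3 = 1098305 + 135192√66
(65+8√66)^4 = 142771201 + 17573920√66
(65+8√66)^5 = 18559157825 + 2284474408√66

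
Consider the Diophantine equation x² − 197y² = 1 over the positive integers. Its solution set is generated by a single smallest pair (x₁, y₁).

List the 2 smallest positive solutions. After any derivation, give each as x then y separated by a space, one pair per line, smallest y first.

393 28
308897 22008

[14; 28] for √197; ℓ=1 ⇒ convergent index 1
step 0: (14, 1)  from 14·(1,0) + (0,1)
step 1: (393, 28)  from 28·(14,1) + (1,0)
(x₁, y₁) = (393, 28);  393² − 197·28² = 1 ✓
(393+28√197)^2 = 308897 + 22008√197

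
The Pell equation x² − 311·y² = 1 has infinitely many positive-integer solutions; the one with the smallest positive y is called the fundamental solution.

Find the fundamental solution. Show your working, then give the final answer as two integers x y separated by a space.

√311 = [17; 1,1,1,2,1,…,1,1,34, …], period ℓ=16 (even) → k=15
k=0  a_k=17  p_k/q_k = 17/1
…
k=2  a_k=1  p_k/q_k = 35/2
k=3  a_k=1  p_k/q_k = 53/3
k=4  a_k=2  p_k/q_k = 141/8
k=5  a_k=1  p_k/q_k = 194/11
…
k=7  a_k=3  p_k/q_k = 4109/233
k=8  a_k=17  p_k/q_k = 71158/4035
k=9  a_k=3  p_k/q_k = 217583/12338
…
k=12  a_k=2  p_k/q_k = 4565134/258865
…
k=14  a_k=1  p_k/q_k = 10724507/608131
k=15  a_k=1  p_k/q_k = 16883880/957397
(x₁, y₁) = (16883880, 957397);  16883880² − 311·957397² = 1 ✓

16883880 957397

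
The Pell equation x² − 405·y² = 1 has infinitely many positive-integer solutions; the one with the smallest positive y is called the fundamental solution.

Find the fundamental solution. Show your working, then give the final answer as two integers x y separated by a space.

161 8

√405 = [20; 8,40, …], period ℓ=2 (even) → k=1
k=0  a_k=20  p_k/q_k = 20/1
k=1  a_k=8  p_k/q_k = 161/8
(x₁, y₁) = (161, 8);  161² − 405·8² = 1 ✓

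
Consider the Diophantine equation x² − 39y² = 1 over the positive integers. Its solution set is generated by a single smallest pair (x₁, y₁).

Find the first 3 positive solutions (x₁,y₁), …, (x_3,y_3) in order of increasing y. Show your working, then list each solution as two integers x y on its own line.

√39 → a₀=6, period (4,12); ℓ=2 even so k=1
a_0=6:  p_0=6·1+0=6,  q_0=6·0+1=1
a_1=4:  p_1=4·6+1=25,  q_1=4·1+0=4
→ (25, 4).  Check: 25²=625, 39·4²=624, difference 1.
n=2: (25,4)∘(25,4) = (25·25+39·4·4, 25·4+4·25) = (1249,200)
n=3: (1249,200)∘(25,4) = (25·1249+39·4·200, 25·200+4·1249) = (62425,9996)

25 4
1249 200
62425 9996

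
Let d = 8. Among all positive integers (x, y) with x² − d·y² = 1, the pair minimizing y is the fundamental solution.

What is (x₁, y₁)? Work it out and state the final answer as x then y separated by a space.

3 1

d=8: √d = [2; 1,4] (ℓ=2, even), read p_1/q_1
a_0=2:  p_0=2·1+0=2,  q_0=2·0+1=1
a_1=1:  p_1=1·2+1=3,  q_1=1·1+0=1
fundamental: x₁=3, y₁=1  (since 9 − 8·1 = 1)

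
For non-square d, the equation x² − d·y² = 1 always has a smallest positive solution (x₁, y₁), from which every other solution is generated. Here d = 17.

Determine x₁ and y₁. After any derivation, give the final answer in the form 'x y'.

33 8

d=17: √d = [4; 8] (ℓ=1, odd), read p_1/q_1
k=0  a_k=4  p_k/q_k = 4/1
k=1  a_k=8  p_k/q_k = 33/8
→ (33, 8).  Check: 33²=1089, 17·8²=1088, difference 1.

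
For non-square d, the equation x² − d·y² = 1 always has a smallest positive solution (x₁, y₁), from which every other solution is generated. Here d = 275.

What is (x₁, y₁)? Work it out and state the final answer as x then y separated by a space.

199 12

[16; 1,1,2,1,1,32] for √275; ℓ=6 ⇒ convergent index 5
i=0: a=16 ⇒ p=16, q=1
…
i=4: a=1 ⇒ p=116, q=7
i=5: a=1 ⇒ p=199, q=12
→ (199, 12).  Check: 199²=39601, 275·12²=39600, difference 1.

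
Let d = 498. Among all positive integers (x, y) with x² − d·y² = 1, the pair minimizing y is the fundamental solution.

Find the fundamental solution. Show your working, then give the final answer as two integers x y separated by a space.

√498 → a₀=22, period (3,6,22,6,3,44); ℓ=6 even so k=5
k=0  a_k=22  p_k/q_k = 22/1
k=1  a_k=3  p_k/q_k = 67/3
k=2  a_k=6  p_k/q_k = 424/19
…
k=4  a_k=6  p_k/q_k = 56794/2545
k=5  a_k=3  p_k/q_k = 179777/8056
→ (179777, 8056).  Check: 179777²=32319769729, 498·8056²=32319769728, difference 1.

179777 8056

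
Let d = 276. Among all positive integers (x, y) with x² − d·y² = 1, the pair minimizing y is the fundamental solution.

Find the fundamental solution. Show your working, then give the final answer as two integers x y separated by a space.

√276 → a₀=16, period (1,1,1,1,2,2,2,1,1,1,1,32); ℓ=12 even so k=11
a_0=16:  p_0=16·1+0=16,  q_0=16·0+1=1
…
a_3=1:  p_3=1·33+17=50,  q_3=1·2+1=3
…
a_5=2:  p_5=2·83+50=216,  q_5=2·5+3=13
a_6=2:  p_6=2·216+83=515,  q_6=2·13+5=31
…
a_8=1:  p_8=1·1246+515=1761,  q_8=1·75+31=106
…
a_10=1:  p_10=1·3007+1761=4768,  q_10=1·181+106=287
a_11=1:  p_11=1·4768+3007=7775,  q_11=1·287+181=468
→ (7775, 468).  Check: 7775²=60450625, 276·468²=60450624, difference 1.

7775 468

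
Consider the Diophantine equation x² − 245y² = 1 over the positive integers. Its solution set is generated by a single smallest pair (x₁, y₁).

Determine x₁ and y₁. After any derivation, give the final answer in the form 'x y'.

√245 → a₀=15, period (1,1,1,7,6,7,1,1,1,30); ℓ=10 even so k=9
step 0: (15, 1)  from 15·(1,0) + (0,1)
step 1: (16, 1)  from 1·(15,1) + (1,0)
…
step 3: (47, 3)  from 1·(31,2) + (16,1)
step 4: (360, 23)  from 7·(47,3) + (31,2)
step 5: (2207, 141)  from 6·(360,23) + (47,3)
step 6: (15809, 1010)  from 7·(2207,141) + (360,23)
…
step 8: (33825, 2161)  from 1·(18016,1151) + (15809,1010)
step 9: (51841, 3312)  from 1·(33825,2161) + (18016,1151)
(x₁, y₁) = (51841, 3312);  51841² − 245·3312² = 1 ✓

51841 3312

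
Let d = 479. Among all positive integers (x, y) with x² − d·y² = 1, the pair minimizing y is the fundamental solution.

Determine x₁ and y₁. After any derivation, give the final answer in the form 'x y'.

[21; 1,7,1,3,2,21,2,3,1,7,1,42] for √479; ℓ=12 ⇒ convergent index 11
step 0: (21, 1)  from 21·(1,0) + (0,1)
step 1: (22, 1)  from 1·(21,1) + (1,0)
step 2: (175, 8)  from 7·(22,1) + (21,1)
…
step 4: (766, 35)  from 3·(197,9) + (175,8)
…
step 6: (37075, 1694)  from 21·(1729,79) + (766,35)
step 7: (75879, 3467)  from 2·(37075,1694) + (1729,79)
step 8: (264712, 12095)  from 3·(75879,3467) + (37075,1694)
step 9: (340591, 15562)  from 1·(264712,12095) + (75879,3467)
step 10: (2648849, 121029)  from 7·(340591,15562) + (264712,12095)
step 11: (2989440, 136591)  from 1·(2648849,121029) + (340591,15562)
→ (2989440, 136591).  Check: 2989440²=8936751513600, 479·136591²=8936751513599, difference 1.

2989440 136591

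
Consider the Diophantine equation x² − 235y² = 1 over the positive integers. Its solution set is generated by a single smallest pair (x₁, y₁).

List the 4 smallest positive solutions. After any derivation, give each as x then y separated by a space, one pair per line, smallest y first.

[15; 3,30] for √235; ℓ=2 ⇒ convergent index 1
a_0=15:  p_0=15·1+0=15,  q_0=15·0+1=1
a_1=3:  p_1=3·15+1=46,  q_1=3·1+0=3
(x₁, y₁) = (46, 3);  46² − 235·3² = 1 ✓
k=2:  x_2 = 46·46+235·3·3 = 4231,  y_2 = 46·3+3·46 = 276
k=3:  x_3 = 46·4231+235·3·276 = 389206,  y_3 = 46·276+3·4231 = 25389
k=4:  x_4 = 46·389206+235·3·25389 = 35802721,  y_4 = 46·25389+3·389206 = 2335512

46 3
4231 276
389206 25389
35802721 2335512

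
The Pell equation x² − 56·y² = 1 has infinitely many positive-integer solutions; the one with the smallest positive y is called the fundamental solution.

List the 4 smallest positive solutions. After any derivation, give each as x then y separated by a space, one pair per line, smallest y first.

15 2
449 60
13455 1798
403201 53880

d=56: √d = [7; 2,14] (ℓ=2, even), read p_1/q_1
a_0=7:  p_0=7·1+0=7,  q_0=7·0+1=1
a_1=2:  p_1=2·7+1=15,  q_1=2·1+0=2
fundamental: x₁=15, y₁=2  (since 225 − 56·4 = 1)
n=2: (15,2)∘(15,2) = (15·15+56·2·2, 15·2+2·15) = (449,60)
n=3: (449,60)∘(15,2) = (15·449+56·2·60, 15·60+2·449) = (13455,1798)
n=4: (13455,1798)∘(15,2) = (15·13455+56·2·1798, 15·1798+2·13455) = (403201,53880)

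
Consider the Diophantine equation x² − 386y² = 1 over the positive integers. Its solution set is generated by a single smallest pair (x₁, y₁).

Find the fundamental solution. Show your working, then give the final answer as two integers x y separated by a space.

[19; 1,1,1,4,1,18,1,4,1,1,1,38] for √386; ℓ=12 ⇒ convergent index 11
a_0=19:  p_0=19·1+0=19,  q_0=19·0+1=1
a_1=1:  p_1=1·19+1=20,  q_1=1·1+0=1
…
a_3=1:  p_3=1·39+20=59,  q_3=1·2+1=3
a_4=4:  p_4=4·59+39=275,  q_4=4·3+2=14
a_5=1:  p_5=1·275+59=334,  q_5=1·14+3=17
…
a_10=1:  p_10=1·39392+32771=72163,  q_10=1·2005+1668=3673
a_11=1:  p_11=1·72163+39392=111555,  q_11=1·3673+2005=5678
→ (111555, 5678).  Check: 111555²=12444518025, 386·5678²=12444518024, difference 1.

111555 5678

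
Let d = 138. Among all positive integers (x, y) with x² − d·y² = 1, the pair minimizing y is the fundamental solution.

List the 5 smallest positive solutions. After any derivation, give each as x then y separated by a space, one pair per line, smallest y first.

√138 → a₀=11, period (1,2,1,22); ℓ=4 even so k=3
step 0: (11, 1)  from 11·(1,0) + (0,1)
…
step 2: (35, 3)  from 2·(12,1) + (11,1)
step 3: (47, 4)  from 1·(35,3) + (12,1)
→ (47, 4).  Check: 47²=2209, 138·4²=2208, difference 1.
n=2: (47,4)∘(47,4) = (47·47+138·4·4, 47·4+4·47) = (4417,376)
n=3: (4417,376)∘(47,4) = (47·4417+138·4·376, 47·376+4·4417) = (415151,35340)
n=4: (415151,35340)∘(47,4) = (47·415151+138·4·35340, 47·35340+4·415151) = (39019777,3321584)
n=5: (39019777,3321584)∘(47,4) = (47·39019777+138·4·3321584, 47·3321584+4·39019777) = (3667443887,312193556)

47 4
4417 376
415151 35340
39019777 3321584
3667443887 312193556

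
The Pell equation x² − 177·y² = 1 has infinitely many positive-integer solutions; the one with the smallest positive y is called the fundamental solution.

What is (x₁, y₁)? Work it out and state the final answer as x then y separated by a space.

[13; 3,3,2,8,2,3,3,26] for √177; ℓ=8 ⇒ convergent index 7
i=0: a=13 ⇒ p=13, q=1
i=1: a=3 ⇒ p=40, q=3
i=2: a=3 ⇒ p=133, q=10
i=3: a=2 ⇒ p=306, q=23
…
i=5: a=2 ⇒ p=5468, q=411
i=6: a=3 ⇒ p=18985, q=1427
i=7: a=3 ⇒ p=62423, q=4692
fundamental: x₁=62423, y₁=4692  (since 3896630929 − 177·22014864 = 1)

62423 4692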